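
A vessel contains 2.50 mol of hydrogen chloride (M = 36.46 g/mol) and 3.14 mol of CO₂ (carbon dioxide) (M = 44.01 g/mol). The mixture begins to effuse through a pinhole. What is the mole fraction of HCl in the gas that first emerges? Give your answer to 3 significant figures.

0.467

Each component's effusion rate ∝ (its partial pressure)·(1/√M) ∝ n_i/√M_i.
So x_HCl in the escaping gas = (n_HCl/√M_HCl) / Σ(n_i/√M_i)
= (2.50/√36.46) / (2.50/√36.46 + 3.14/√44.01) = 0.4140/(0.4140 + 0.4733) = 0.467.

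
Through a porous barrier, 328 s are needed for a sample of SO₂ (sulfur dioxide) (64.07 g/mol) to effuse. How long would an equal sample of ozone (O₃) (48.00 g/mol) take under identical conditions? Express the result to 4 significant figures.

From Graham's law, t_O₃/t_SO₂ = √(M_O₃/M_SO₂) = √(48.00/64.07) = √0.7492 = 0.8656.
So the time for O₃ is 328 × 0.8656 = 283.9 s.

283.9 s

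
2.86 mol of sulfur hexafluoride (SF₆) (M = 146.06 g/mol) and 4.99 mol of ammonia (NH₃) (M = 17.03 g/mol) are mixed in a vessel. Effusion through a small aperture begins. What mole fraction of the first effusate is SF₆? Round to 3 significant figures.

Each component's effusion rate ∝ (its partial pressure)·(1/√M) ∝ n_i/√M_i.
Mole fraction of SF₆ in the effusate = (n_SF₆/√M_SF₆) / (n_SF₆/√M_SF₆ + n_NH₃/√M_NH₃)
= (2.86/√146.06) / (2.86/√146.06 + 4.99/√17.03) = 0.2366/(0.2366 + 1.209) = 0.164.

0.164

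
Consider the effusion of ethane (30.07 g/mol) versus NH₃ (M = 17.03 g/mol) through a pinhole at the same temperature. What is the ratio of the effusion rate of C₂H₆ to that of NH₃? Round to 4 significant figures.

0.7526

Graham's law gives rate_C₂H₆/rate_NH₃ = √(M_NH₃/M_C₂H₆) = √(17.03/30.07) = √0.5663 = 0.7526.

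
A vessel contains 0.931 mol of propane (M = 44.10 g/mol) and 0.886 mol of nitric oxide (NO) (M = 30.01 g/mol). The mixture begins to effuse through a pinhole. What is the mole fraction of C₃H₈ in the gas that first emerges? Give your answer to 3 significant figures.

The effusion rate of species i is ∝ p_i/√M_i ∝ n_i/√M_i.
Mole fraction of C₃H₈ in the effusate = (n_C₃H₈/√M_C₃H₈) / (n_C₃H₈/√M_C₃H₈ + n_NO/√M_NO)
= (0.931/√44.10) / (0.931/√44.10 + 0.886/√30.01) = 0.1402/(0.1402 + 0.1617) = 0.464.

0.464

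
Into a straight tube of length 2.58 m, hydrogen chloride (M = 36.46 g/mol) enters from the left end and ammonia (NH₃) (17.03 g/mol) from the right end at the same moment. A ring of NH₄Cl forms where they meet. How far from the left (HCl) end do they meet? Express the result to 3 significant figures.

1.05 m

The fronts meet when d_HCl + d_NH₃ = L with d_HCl/d_NH₃ = √(M_NH₃/M_HCl) (Graham's law). Here √(M_NH₃/M_HCl) = √(17.03/36.46) = 0.6834.
With d_HCl + d_NH₃ = 2.58 m, d_NH₃ = 2.58/(1 + 0.6834) = 1.533 m.
d_HCl = 2.58 − 1.533 = 1.05 m.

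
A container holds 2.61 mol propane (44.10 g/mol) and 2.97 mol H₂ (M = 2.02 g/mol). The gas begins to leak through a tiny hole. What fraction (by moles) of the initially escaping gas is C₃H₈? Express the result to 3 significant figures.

0.158

Each component's effusion rate ∝ (its partial pressure)·(1/√M) ∝ n_i/√M_i.
x_C₃H₈(eff) = (n_C₃H₈/√M_C₃H₈) / (n_C₃H₈/√M_C₃H₈ + n_H₂/√M_H₂)
= (2.61/√44.10) / (2.61/√44.10 + 2.97/√2.02) = 0.3930/(0.3930 + 2.090) = 0.158.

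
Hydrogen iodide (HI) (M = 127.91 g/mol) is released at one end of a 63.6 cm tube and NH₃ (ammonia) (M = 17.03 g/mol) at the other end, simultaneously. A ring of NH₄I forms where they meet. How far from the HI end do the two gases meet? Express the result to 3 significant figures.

17.0 cm

In equal time, each gas travels a distance ∝ its rate ∝ 1/√M, so d_HI/d_NH₃ = √(M_NH₃/M_HI) = √(17.03/127.91) = 0.3649.
With d_HI + d_NH₃ = 63.6 cm, d_NH₃ = 63.6/(1 + 0.3649) = 46.60 cm.
d_HI = 63.6 − 46.60 = 17.0 cm.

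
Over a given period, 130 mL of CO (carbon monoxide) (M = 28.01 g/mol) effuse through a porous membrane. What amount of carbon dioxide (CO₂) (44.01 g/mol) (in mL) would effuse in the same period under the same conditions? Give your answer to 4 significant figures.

103.7 mL

Using Graham's law: rate_CO₂/rate_CO = √(M_CO/M_CO₂) = √(28.01/44.01) = √0.6364 = 0.7978.
So the volume for CO₂ is 130 × 0.7978 = 103.7 mL.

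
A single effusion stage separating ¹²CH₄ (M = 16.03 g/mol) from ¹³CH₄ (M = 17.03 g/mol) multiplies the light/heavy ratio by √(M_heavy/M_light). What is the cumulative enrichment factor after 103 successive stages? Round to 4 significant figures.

The single-stage factor is √(M_heavy/M_light), so 103 stages give [√(17.03/16.03)]^103 = (17.03/16.03)^(103/2).
= 1.06238^(103/2) = 22.57.

22.57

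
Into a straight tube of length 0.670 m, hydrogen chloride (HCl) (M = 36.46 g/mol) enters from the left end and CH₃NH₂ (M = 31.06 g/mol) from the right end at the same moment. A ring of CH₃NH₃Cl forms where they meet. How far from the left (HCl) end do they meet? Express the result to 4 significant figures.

Graham's law gives d_HCl/d_CH₃NH₂ = rate_HCl/rate_CH₃NH₂ = √(M_CH₃NH₂/M_HCl) = √(31.06/36.46) = 0.9230.
With d_HCl + d_CH₃NH₂ = 0.670 m, d_CH₃NH₂ = 0.670/(1 + 0.9230) = 0.3484 m.
d_HCl = 0.670 − 0.3484 = 0.3216 m.

0.3216 m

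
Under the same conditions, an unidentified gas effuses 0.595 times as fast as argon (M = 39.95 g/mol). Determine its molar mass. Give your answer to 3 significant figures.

113 g/mol

Using Graham's law: rate_X/rate_Ar = √(M_Ar/M_X).
0.595 = √(39.95/M_X)
M_X = 39.95 / 0.595² = 39.95 / 0.3540 = 113 g/mol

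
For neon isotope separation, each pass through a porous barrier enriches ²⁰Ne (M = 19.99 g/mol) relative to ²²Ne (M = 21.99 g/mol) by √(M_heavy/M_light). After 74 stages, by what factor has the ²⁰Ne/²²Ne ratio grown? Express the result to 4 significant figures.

34.06

Each stage multiplies the ratio by α = √(21.99/19.99), so after 74 stages the overall factor is α^74 = (21.99/19.99)^(74/2).
= 1.10005^37 = 34.06.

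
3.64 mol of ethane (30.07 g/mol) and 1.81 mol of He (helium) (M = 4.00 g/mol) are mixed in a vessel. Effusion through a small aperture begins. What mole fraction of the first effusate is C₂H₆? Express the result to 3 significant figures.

0.423

Each component's effusion rate ∝ (its partial pressure)·(1/√M) ∝ n_i/√M_i.
So x_C₂H₆ in the escaping gas = (n_C₂H₆/√M_C₂H₆) / Σ(n_i/√M_i)
= (3.64/√30.07) / (3.64/√30.07 + 1.81/√4.00) = 0.6638/(0.6638 + 0.9050) = 0.423.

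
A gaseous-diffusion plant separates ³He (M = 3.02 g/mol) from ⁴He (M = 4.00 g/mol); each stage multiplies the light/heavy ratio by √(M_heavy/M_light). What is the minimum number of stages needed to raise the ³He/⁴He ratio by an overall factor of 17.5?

21

Single-stage factor α = √(4.00/3.02), so ln α = ½ ln(1.32450) = 0.1405.
Need α^N ≥ 17.5 ⇒ N ≥ ln(17.5) / ln α = 2.862 / 0.1405 = 20.37.
So at least 21 stages are needed.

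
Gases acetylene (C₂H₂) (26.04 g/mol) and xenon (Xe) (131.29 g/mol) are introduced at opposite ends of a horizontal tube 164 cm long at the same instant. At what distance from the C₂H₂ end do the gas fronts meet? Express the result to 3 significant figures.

113 cm

The fronts meet when d_C₂H₂ + d_Xe = L with d_C₂H₂/d_Xe = √(M_Xe/M_C₂H₂) (Graham's law). Here √(M_Xe/M_C₂H₂) = √(131.29/26.04) = 2.245.
With d_C₂H₂ + d_Xe = 164 cm, d_Xe = 164/(1 + 2.245) = 50.53 cm.
d_C₂H₂ = 164 − 50.53 = 113 cm.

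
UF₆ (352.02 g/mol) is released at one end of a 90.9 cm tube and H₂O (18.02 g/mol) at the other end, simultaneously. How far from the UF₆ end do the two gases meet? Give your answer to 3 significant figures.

16.8 cm

Graham's law gives d_UF₆/d_H₂O = rate_UF₆/rate_H₂O = √(M_H₂O/M_UF₆) = √(18.02/352.02) = 0.2263.
With d_UF₆ + d_H₂O = 90.9 cm, d_H₂O = 90.9/(1 + 0.2263) = 74.13 cm.
d_UF₆ = 90.9 − 74.13 = 16.8 cm.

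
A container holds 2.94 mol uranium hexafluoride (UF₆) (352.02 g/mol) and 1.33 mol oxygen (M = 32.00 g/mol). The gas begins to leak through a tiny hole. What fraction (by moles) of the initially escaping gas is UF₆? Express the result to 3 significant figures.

Each component's effusion rate ∝ (its partial pressure)·(1/√M) ∝ n_i/√M_i.
Mole fraction of UF₆ in the effusate = (n_UF₆/√M_UF₆) / (n_UF₆/√M_UF₆ + n_O₂/√M_O₂)
= (2.94/√352.02) / (2.94/√352.02 + 1.33/√32.00) = 0.1567/(0.1567 + 0.2351) = 0.400.

0.400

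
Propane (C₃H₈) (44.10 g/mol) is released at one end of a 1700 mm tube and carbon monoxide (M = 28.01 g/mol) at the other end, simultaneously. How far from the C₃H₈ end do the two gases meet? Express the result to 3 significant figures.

Graham's law gives d_C₃H₈/d_CO = rate_C₃H₈/rate_CO = √(M_CO/M_C₃H₈) = √(28.01/44.10) = 0.7970.
With d_C₃H₈ + d_CO = 1700 mm, d_CO = 1700/(1 + 0.7970) = 946.0 mm.
d_C₃H₈ = 1700 − 946.0 = 754 mm.

754 mm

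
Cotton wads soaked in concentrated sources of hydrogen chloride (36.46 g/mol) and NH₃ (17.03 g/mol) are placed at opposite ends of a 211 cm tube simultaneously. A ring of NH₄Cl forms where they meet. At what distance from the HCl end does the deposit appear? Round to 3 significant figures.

Distances travelled in equal time are proportional to diffusion rates, so d_HCl/d_NH₃ = √(M_NH₃/M_HCl) = √(17.03/36.46) = 0.6834.
With d_HCl + d_NH₃ = 211 cm, d_NH₃ = 211/(1 + 0.6834) = 125.3 cm.
d_HCl = 211 − 125.3 = 85.7 cm.

85.7 cm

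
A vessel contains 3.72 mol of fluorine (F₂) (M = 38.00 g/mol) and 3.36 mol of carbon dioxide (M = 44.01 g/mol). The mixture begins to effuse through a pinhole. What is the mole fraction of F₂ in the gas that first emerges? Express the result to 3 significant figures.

0.544

The effusion rate of species i is ∝ p_i/√M_i ∝ n_i/√M_i.
x_F₂(eff) = (n_F₂/√M_F₂) / (n_F₂/√M_F₂ + n_CO₂/√M_CO₂)
= (3.72/√38.00) / (3.72/√38.00 + 3.36/√44.01) = 0.6035/(0.6035 + 0.5065) = 0.544.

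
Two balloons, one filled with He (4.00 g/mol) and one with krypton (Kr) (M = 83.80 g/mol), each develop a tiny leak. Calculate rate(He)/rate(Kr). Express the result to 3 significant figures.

4.58

Graham's law gives rate_He/rate_Kr = √(M_Kr/M_He) = √(83.80/4.00) = √20.95 = 4.58.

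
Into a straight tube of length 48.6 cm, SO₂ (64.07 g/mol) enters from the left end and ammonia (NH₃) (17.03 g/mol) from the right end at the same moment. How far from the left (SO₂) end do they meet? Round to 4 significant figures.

The fronts meet when d_SO₂ + d_NH₃ = L with d_SO₂/d_NH₃ = √(M_NH₃/M_SO₂) (Graham's law). Here √(M_NH₃/M_SO₂) = √(17.03/64.07) = 0.5156.
With d_SO₂ + d_NH₃ = 48.6 cm, d_NH₃ = 48.6/(1 + 0.5156) = 32.07 cm.
d_SO₂ = 48.6 − 32.07 = 16.53 cm.

16.53 cm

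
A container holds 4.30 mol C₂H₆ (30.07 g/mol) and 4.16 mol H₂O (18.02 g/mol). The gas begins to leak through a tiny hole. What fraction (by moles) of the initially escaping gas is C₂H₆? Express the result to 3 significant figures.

Effusion rate of each component ∝ n_i/√M_i (partial pressure × 1/√M).
Mole fraction of C₂H₆ in the effusate = (n_C₂H₆/√M_C₂H₆) / (n_C₂H₆/√M_C₂H₆ + n_H₂O/√M_H₂O)
= (4.30/√30.07) / (4.30/√30.07 + 4.16/√18.02) = 0.7842/(0.7842 + 0.9800) = 0.444.

0.444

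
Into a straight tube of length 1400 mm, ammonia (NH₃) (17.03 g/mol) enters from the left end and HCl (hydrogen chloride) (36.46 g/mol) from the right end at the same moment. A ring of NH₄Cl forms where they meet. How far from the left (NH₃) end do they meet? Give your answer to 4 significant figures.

Distances travelled in equal time are proportional to diffusion rates, so d_NH₃/d_HCl = √(M_HCl/M_NH₃) = √(36.46/17.03) = 1.463.
With d_NH₃ + d_HCl = 1400 mm, d_HCl = 1400/(1 + 1.463) = 568.4 mm.
d_NH₃ = 1400 − 568.4 = 831.6 mm.

831.6 mm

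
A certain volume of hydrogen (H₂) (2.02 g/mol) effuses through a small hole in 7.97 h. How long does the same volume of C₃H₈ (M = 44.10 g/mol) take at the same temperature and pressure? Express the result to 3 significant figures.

Since effusion rate ∝ 1/√M, t_C₃H₈/t_H₂ = √(M_C₃H₈/M_H₂) = √(44.10/2.02) = √21.83 = 4.672.
So the time for C₃H₈ is 7.97 × 4.672 = 37.2 h.

37.2 h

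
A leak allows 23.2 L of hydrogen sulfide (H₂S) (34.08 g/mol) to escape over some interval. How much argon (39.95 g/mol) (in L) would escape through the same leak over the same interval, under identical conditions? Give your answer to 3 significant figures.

21.4 L

Since effusion rate ∝ 1/√M, rate_Ar/rate_H₂S = √(M_H₂S/M_Ar) = √(34.08/39.95) = √0.8531 = 0.9236.
So the volume for Ar is 23.2 × 0.9236 = 21.4 L.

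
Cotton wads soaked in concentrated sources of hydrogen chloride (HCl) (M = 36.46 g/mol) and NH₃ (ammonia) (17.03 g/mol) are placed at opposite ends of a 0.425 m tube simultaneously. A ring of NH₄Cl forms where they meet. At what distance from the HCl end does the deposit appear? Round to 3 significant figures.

0.173 m

Distances travelled in equal time are proportional to diffusion rates, so d_HCl/d_NH₃ = √(M_NH₃/M_HCl) = √(17.03/36.46) = 0.6834.
With d_HCl + d_NH₃ = 0.425 m, d_NH₃ = 0.425/(1 + 0.6834) = 0.2525 m.
d_HCl = 0.425 − 0.2525 = 0.173 m.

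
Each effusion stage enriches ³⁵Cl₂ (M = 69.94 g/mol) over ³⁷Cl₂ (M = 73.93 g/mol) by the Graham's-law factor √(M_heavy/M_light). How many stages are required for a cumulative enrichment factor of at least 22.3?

112

Single-stage factor α = √(73.93/69.94), so ln α = ½ ln(1.05705) = 0.02774.
Need α^N ≥ 22.3 ⇒ N ≥ ln(22.3) / ln α = 3.105 / 0.02774 = 111.92.
So at least 112 stages are needed.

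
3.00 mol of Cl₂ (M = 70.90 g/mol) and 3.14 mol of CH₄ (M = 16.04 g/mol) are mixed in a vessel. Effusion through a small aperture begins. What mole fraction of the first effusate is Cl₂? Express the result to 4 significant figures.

0.3124

Effusion rate of each component ∝ n_i/√M_i (partial pressure × 1/√M).
x_Cl₂(eff) = (n_Cl₂/√M_Cl₂) / (n_Cl₂/√M_Cl₂ + n_CH₄/√M_CH₄)
= (3.00/√70.90) / (3.00/√70.90 + 3.14/√16.04) = 0.3563/(0.3563 + 0.7840) = 0.3124.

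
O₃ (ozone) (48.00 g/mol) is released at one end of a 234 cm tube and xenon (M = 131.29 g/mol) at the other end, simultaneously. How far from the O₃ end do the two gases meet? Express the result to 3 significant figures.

The fronts meet when d_O₃ + d_Xe = L with d_O₃/d_Xe = √(M_Xe/M_O₃) (Graham's law). Here √(M_Xe/M_O₃) = √(131.29/48.00) = 1.654.
With d_O₃ + d_Xe = 234 cm, d_Xe = 234/(1 + 1.654) = 88.17 cm.
d_O₃ = 234 − 88.17 = 146 cm.

146 cm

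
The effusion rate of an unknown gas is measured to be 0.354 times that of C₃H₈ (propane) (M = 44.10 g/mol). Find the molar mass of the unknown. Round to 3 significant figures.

Graham's law gives rate_X/rate_C₃H₈ = √(M_C₃H₈/M_X).
0.354 = √(44.10/M_X)
M_X = 44.10 / 0.354² = 44.10 / 0.1253 = 352 g/mol

352 g/mol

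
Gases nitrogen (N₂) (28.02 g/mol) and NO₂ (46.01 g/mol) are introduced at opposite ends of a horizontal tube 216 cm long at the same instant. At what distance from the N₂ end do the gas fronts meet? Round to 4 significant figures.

In equal time, each gas travels a distance ∝ its rate ∝ 1/√M, so d_N₂/d_NO₂ = √(M_NO₂/M_N₂) = √(46.01/28.02) = 1.281.
With d_N₂ + d_NO₂ = 216 cm, d_NO₂ = 216/(1 + 1.281) = 94.68 cm.
d_N₂ = 216 − 94.68 = 121.3 cm.

121.3 cm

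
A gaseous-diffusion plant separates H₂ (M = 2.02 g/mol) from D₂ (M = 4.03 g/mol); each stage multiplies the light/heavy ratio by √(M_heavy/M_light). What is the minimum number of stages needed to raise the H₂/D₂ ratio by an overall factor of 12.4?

8

Single-stage factor α = √(4.03/2.02), so ln α = ½ ln(1.99505) = 0.3453.
Need α^N ≥ 12.4 ⇒ N ≥ ln(12.4) / ln α = 2.518 / 0.3453 = 7.29.
Minimum whole number of stages: N = 8.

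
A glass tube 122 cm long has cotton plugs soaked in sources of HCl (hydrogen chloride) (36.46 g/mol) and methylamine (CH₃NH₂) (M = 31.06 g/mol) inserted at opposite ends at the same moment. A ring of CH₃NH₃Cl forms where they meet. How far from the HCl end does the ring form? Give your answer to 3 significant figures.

Distances travelled in equal time are proportional to diffusion rates, so d_HCl/d_CH₃NH₂ = √(M_CH₃NH₂/M_HCl) = √(31.06/36.46) = 0.9230.
With d_HCl + d_CH₃NH₂ = 122 cm, d_CH₃NH₂ = 122/(1 + 0.9230) = 63.44 cm.
d_HCl = 122 − 63.44 = 58.6 cm.

58.6 cm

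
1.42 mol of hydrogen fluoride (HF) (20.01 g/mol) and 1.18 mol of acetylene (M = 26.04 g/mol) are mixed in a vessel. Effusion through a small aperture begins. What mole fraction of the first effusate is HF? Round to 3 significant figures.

0.579

The effusion rate of species i is ∝ p_i/√M_i ∝ n_i/√M_i.
Mole fraction of HF in the effusate = (n_HF/√M_HF) / (n_HF/√M_HF + n_C₂H₂/√M_C₂H₂)
= (1.42/√20.01) / (1.42/√20.01 + 1.18/√26.04) = 0.3174/(0.3174 + 0.2312) = 0.579.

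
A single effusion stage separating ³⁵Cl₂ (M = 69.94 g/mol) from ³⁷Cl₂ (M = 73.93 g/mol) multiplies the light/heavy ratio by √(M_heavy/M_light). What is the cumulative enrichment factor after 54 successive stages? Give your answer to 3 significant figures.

4.47

Each stage multiplies the ratio by α = √(73.93/69.94), so after 54 stages the overall factor is α^54 = (73.93/69.94)^(54/2).
= 1.05705^27 = 4.47.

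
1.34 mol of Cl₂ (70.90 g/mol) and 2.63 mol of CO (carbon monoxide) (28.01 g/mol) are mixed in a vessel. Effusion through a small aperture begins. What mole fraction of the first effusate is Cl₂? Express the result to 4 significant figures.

The effusion rate of species i is ∝ p_i/√M_i ∝ n_i/√M_i.
So x_Cl₂ in the escaping gas = (n_Cl₂/√M_Cl₂) / Σ(n_i/√M_i)
= (1.34/√70.90) / (1.34/√70.90 + 2.63/√28.01) = 0.1591/(0.1591 + 0.4969) = 0.2426.

0.2426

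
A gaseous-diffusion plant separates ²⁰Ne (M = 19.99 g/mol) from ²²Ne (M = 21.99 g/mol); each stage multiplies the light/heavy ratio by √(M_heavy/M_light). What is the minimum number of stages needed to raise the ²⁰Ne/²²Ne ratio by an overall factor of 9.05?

Per stage α = (21.99/19.99)^(1/2) = 1.10005^0.5, giving ln α = 0.04768.
Need α^N ≥ 9.05 ⇒ N ≥ ln(9.05) / ln α = 2.203 / 0.04768 = 46.20.
Minimum whole number of stages: N = 47.

47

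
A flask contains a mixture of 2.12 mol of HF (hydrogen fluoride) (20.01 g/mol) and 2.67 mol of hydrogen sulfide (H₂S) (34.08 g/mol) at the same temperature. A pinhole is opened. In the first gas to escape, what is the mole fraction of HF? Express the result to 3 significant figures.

Effusion rate of each component ∝ n_i/√M_i (partial pressure × 1/√M).
So x_HF in the escaping gas = (n_HF/√M_HF) / Σ(n_i/√M_i)
= (2.12/√20.01) / (2.12/√20.01 + 2.67/√34.08) = 0.4739/(0.4739 + 0.4574) = 0.509.

0.509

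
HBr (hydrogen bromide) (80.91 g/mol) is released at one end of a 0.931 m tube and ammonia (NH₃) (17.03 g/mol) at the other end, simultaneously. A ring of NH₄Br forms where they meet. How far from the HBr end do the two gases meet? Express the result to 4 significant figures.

Graham's law gives d_HBr/d_NH₃ = rate_HBr/rate_NH₃ = √(M_NH₃/M_HBr) = √(17.03/80.91) = 0.4588.
With d_HBr + d_NH₃ = 0.931 m, d_NH₃ = 0.931/(1 + 0.4588) = 0.6382 m.
d_HBr = 0.931 − 0.6382 = 0.2928 m.

0.2928 m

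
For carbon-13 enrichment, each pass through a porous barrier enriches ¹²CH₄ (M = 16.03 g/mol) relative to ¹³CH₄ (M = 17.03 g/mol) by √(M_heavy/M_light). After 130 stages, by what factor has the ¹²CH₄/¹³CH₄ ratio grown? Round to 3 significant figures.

After 130 stages the ratio has grown by (√(17.03/16.03))^130 = (17.03/16.03)^(130/2).
= 1.06238^65 = 51.1.

51.1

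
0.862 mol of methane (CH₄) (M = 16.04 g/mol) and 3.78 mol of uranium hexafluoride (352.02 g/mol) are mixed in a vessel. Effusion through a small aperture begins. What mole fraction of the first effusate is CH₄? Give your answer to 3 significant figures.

0.517

Each component's effusion rate ∝ (its partial pressure)·(1/√M) ∝ n_i/√M_i.
So x_CH₄ in the escaping gas = (n_CH₄/√M_CH₄) / Σ(n_i/√M_i)
= (0.862/√16.04) / (0.862/√16.04 + 3.78/√352.02) = 0.2152/(0.2152 + 0.2015) = 0.517.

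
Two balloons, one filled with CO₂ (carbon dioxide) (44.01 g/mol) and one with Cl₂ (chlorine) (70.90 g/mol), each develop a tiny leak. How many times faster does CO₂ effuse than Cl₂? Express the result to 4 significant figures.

From Graham's law, rate_CO₂/rate_Cl₂ = √(M_Cl₂/M_CO₂) = √(70.90/44.01) = √1.611 = 1.269.

1.269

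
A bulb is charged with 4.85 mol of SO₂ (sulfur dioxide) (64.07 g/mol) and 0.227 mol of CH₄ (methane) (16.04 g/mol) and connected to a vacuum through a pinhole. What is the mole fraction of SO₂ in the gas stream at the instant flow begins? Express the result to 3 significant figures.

0.914

The effusion rate of species i is ∝ p_i/√M_i ∝ n_i/√M_i.
So x_SO₂ in the escaping gas = (n_SO₂/√M_SO₂) / Σ(n_i/√M_i)
= (4.85/√64.07) / (4.85/√64.07 + 0.227/√16.04) = 0.6059/(0.6059 + 0.05668) = 0.914.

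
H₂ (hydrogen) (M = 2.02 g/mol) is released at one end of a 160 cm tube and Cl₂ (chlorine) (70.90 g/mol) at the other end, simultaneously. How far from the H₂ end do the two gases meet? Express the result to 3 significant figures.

137 cm

Graham's law gives d_H₂/d_Cl₂ = rate_H₂/rate_Cl₂ = √(M_Cl₂/M_H₂) = √(70.90/2.02) = 5.924.
With d_H₂ + d_Cl₂ = 160 cm, d_Cl₂ = 160/(1 + 5.924) = 23.11 cm.
d_H₂ = 160 − 23.11 = 137 cm.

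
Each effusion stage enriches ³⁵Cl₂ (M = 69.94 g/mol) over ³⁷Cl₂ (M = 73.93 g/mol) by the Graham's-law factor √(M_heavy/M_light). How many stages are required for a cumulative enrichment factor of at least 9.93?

83

With α = √(73.93/69.94) per stage, ln α = ½ ln(1.05705) = 0.02774.
Need α^N ≥ 9.93 ⇒ N ≥ ln(9.93) / ln α = 2.296 / 0.02774 = 82.75.
Rounding up, N = 83 stages.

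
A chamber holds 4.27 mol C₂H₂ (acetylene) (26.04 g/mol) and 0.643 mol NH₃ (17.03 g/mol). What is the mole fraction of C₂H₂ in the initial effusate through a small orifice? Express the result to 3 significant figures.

The effusion rate of species i is ∝ p_i/√M_i ∝ n_i/√M_i.
Mole fraction of C₂H₂ in the effusate = (n_C₂H₂/√M_C₂H₂) / (n_C₂H₂/√M_C₂H₂ + n_NH₃/√M_NH₃)
= (4.27/√26.04) / (4.27/√26.04 + 0.643/√17.03) = 0.8368/(0.8368 + 0.1558) = 0.843.

0.843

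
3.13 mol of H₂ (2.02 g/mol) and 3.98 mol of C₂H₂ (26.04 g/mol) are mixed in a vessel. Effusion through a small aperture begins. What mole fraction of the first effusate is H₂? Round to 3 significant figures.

0.738

The effusion rate of species i is ∝ p_i/√M_i ∝ n_i/√M_i.
x_H₂(eff) = (n_H₂/√M_H₂) / (n_H₂/√M_H₂ + n_C₂H₂/√M_C₂H₂)
= (3.13/√2.02) / (3.13/√2.02 + 3.98/√26.04) = 2.202/(2.202 + 0.7799) = 0.738.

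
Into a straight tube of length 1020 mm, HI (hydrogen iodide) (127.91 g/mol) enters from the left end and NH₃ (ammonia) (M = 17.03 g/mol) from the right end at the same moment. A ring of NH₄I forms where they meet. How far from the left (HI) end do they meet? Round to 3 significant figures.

Graham's law gives d_HI/d_NH₃ = rate_HI/rate_NH₃ = √(M_NH₃/M_HI) = √(17.03/127.91) = 0.3649.
With d_HI + d_NH₃ = 1020 mm, d_NH₃ = 1020/(1 + 0.3649) = 747.3 mm.
d_HI = 1020 − 747.3 = 273 mm.

273 mm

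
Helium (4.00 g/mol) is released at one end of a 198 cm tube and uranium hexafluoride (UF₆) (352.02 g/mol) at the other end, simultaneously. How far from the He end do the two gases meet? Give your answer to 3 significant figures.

Distances travelled in equal time are proportional to diffusion rates, so d_He/d_UF₆ = √(M_UF₆/M_He) = √(352.02/4.00) = 9.381.
With d_He + d_UF₆ = 198 cm, d_UF₆ = 198/(1 + 9.381) = 19.07 cm.
d_He = 198 − 19.07 = 179 cm.

179 cm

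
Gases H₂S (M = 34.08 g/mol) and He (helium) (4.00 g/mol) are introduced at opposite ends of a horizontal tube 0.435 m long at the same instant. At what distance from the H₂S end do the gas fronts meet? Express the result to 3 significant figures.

In equal time, each gas travels a distance ∝ its rate ∝ 1/√M, so d_H₂S/d_He = √(M_He/M_H₂S) = √(4.00/34.08) = 0.3426.
With d_H₂S + d_He = 0.435 m, d_He = 0.435/(1 + 0.3426) = 0.3240 m.
d_H₂S = 0.435 − 0.3240 = 0.111 m.

0.111 m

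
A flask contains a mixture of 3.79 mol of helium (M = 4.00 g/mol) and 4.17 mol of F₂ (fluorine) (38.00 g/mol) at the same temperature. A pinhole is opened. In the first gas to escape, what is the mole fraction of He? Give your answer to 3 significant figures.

Rate_i ∝ x_i/√M_i (Graham's law weighted by mole fraction), so the effusate composition follows n_i/√M_i.
So x_He in the escaping gas = (n_He/√M_He) / Σ(n_i/√M_i)
= (3.79/√4.00) / (3.79/√4.00 + 4.17/√38.00) = 1.895/(1.895 + 0.6765) = 0.737.

0.737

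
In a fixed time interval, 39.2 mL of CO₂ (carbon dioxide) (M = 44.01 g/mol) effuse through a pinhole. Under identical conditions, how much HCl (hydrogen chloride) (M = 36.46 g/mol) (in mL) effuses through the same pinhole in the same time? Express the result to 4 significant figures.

Graham's law gives rate_HCl/rate_CO₂ = √(M_CO₂/M_HCl) = √(44.01/36.46) = √1.207 = 1.099.
So the volume for HCl is 39.2 × 1.099 = 43.07 mL.

43.07 mL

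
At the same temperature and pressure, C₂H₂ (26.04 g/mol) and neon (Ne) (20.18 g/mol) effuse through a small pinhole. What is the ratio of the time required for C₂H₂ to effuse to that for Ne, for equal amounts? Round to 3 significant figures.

Since effusion rate ∝ 1/√M, t_C₂H₂/t_Ne = √(M_C₂H₂/M_Ne) = √(26.04/20.18) = √1.290 = 1.14.

1.14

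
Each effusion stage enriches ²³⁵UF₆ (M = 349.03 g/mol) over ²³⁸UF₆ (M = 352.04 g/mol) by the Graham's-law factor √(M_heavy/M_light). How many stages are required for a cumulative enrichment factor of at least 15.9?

645

Single-stage factor α = √(352.04/349.03), so ln α = ½ ln(1.00862) = 0.004293.
Need α^N ≥ 15.9 ⇒ N ≥ ln(15.9) / ln α = 2.766 / 0.004293 = 644.31.
Rounding up, N = 645 stages.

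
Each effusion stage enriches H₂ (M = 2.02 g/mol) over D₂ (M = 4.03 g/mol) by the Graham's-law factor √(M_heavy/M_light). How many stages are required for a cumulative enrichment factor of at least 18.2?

Single-stage factor α = √(4.03/2.02), so ln α = ½ ln(1.99505) = 0.3453.
Need α^N ≥ 18.2 ⇒ N ≥ ln(18.2) / ln α = 2.901 / 0.3453 = 8.40.
So at least 9 stages are needed.

9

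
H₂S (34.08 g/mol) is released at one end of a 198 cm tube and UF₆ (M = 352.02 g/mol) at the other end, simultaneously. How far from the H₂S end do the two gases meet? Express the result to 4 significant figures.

Graham's law gives d_H₂S/d_UF₆ = rate_H₂S/rate_UF₆ = √(M_UF₆/M_H₂S) = √(352.02/34.08) = 3.214.
With d_H₂S + d_UF₆ = 198 cm, d_UF₆ = 198/(1 + 3.214) = 46.99 cm.
d_H₂S = 198 − 46.99 = 151.0 cm.

151.0 cm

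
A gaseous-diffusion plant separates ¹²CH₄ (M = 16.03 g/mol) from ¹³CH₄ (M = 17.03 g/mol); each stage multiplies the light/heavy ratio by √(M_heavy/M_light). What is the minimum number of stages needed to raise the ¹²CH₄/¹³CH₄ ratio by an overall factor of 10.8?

79

Per stage α = (17.03/16.03)^(1/2) = 1.06238^0.5, giving ln α = 0.03026.
Need α^N ≥ 10.8 ⇒ N ≥ ln(10.8) / ln α = 2.380 / 0.03026 = 78.64.
Rounding up, N = 79 stages.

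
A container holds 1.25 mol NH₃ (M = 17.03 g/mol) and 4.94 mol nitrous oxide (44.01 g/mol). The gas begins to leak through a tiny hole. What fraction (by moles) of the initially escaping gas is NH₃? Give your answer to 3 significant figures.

0.289

The effusion rate of species i is ∝ p_i/√M_i ∝ n_i/√M_i.
So x_NH₃ in the escaping gas = (n_NH₃/√M_NH₃) / Σ(n_i/√M_i)
= (1.25/√17.03) / (1.25/√17.03 + 4.94/√44.01) = 0.3029/(0.3029 + 0.7446) = 0.289.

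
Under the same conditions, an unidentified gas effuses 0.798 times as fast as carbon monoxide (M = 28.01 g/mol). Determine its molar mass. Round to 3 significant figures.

Graham's law gives rate_X/rate_CO = √(M_CO/M_X).
0.798 = √(28.01/M_X)
M_X = 28.01 / 0.798² = 28.01 / 0.6368 = 44.0 g/mol

44.0 g/mol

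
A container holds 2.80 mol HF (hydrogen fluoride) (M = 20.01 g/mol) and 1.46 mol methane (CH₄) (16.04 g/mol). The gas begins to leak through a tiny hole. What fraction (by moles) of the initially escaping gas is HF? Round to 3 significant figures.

Rate_i ∝ x_i/√M_i (Graham's law weighted by mole fraction), so the effusate composition follows n_i/√M_i.
So x_HF in the escaping gas = (n_HF/√M_HF) / Σ(n_i/√M_i)
= (2.80/√20.01) / (2.80/√20.01 + 1.46/√16.04) = 0.6259/(0.6259 + 0.3645) = 0.632.

0.632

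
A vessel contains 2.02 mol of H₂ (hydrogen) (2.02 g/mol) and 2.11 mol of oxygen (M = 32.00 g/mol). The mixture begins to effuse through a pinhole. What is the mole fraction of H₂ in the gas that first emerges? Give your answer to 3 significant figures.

Rate_i ∝ x_i/√M_i (Graham's law weighted by mole fraction), so the effusate composition follows n_i/√M_i.
x_H₂(eff) = (n_H₂/√M_H₂) / (n_H₂/√M_H₂ + n_O₂/√M_O₂)
= (2.02/√2.02) / (2.02/√2.02 + 2.11/√32.00) = 1.421/(1.421 + 0.3730) = 0.792.

0.792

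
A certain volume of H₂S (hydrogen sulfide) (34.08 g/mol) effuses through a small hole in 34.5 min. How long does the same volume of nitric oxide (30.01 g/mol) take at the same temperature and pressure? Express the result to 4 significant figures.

32.37 min

Using Graham's law: t_NO/t_H₂S = √(M_NO/M_H₂S) = √(30.01/34.08) = √0.8806 = 0.9384.
So the time for NO is 34.5 × 0.9384 = 32.37 min.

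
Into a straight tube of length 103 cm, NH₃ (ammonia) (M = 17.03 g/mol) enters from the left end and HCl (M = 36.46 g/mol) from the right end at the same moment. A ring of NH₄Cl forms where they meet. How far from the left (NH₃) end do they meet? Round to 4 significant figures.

61.18 cm

Distances travelled in equal time are proportional to diffusion rates, so d_NH₃/d_HCl = √(M_HCl/M_NH₃) = √(36.46/17.03) = 1.463.
With d_NH₃ + d_HCl = 103 cm, d_HCl = 103/(1 + 1.463) = 41.82 cm.
d_NH₃ = 103 − 41.82 = 61.18 cm.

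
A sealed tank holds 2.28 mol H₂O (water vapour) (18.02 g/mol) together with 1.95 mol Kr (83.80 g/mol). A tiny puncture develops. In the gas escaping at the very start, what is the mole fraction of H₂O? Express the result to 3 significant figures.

The effusion rate of species i is ∝ p_i/√M_i ∝ n_i/√M_i.
So x_H₂O in the escaping gas = (n_H₂O/√M_H₂O) / Σ(n_i/√M_i)
= (2.28/√18.02) / (2.28/√18.02 + 1.95/√83.80) = 0.5371/(0.5371 + 0.2130) = 0.716.

0.716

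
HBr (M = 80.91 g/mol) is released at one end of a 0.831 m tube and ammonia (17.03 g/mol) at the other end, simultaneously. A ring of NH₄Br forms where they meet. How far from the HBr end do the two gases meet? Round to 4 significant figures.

0.2613 m

The fronts meet when d_HBr + d_NH₃ = L with d_HBr/d_NH₃ = √(M_NH₃/M_HBr) (Graham's law). Here √(M_NH₃/M_HBr) = √(17.03/80.91) = 0.4588.
With d_HBr + d_NH₃ = 0.831 m, d_NH₃ = 0.831/(1 + 0.4588) = 0.5697 m.
d_HBr = 0.831 − 0.5697 = 0.2613 m.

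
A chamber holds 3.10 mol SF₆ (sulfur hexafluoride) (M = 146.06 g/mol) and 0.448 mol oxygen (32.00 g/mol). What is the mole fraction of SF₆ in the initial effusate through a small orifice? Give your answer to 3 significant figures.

The effusion rate of species i is ∝ p_i/√M_i ∝ n_i/√M_i.
x_SF₆(eff) = (n_SF₆/√M_SF₆) / (n_SF₆/√M_SF₆ + n_O₂/√M_O₂)
= (3.10/√146.06) / (3.10/√146.06 + 0.448/√32.00) = 0.2565/(0.2565 + 0.07920) = 0.764.

0.764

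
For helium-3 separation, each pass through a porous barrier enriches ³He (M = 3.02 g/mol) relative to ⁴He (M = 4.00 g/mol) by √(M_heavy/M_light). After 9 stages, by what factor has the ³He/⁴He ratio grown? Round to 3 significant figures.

3.54

After 9 stages the ratio has grown by (√(4.00/3.02))^9 = (4.00/3.02)^(9/2).
= 1.32450^(9/2) = 3.54.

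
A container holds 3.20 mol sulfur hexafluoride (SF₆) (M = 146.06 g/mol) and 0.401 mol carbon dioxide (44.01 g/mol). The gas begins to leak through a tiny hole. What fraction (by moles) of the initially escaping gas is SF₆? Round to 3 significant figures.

0.814

Rate_i ∝ x_i/√M_i (Graham's law weighted by mole fraction), so the effusate composition follows n_i/√M_i.
x_SF₆(eff) = (n_SF₆/√M_SF₆) / (n_SF₆/√M_SF₆ + n_CO₂/√M_CO₂)
= (3.20/√146.06) / (3.20/√146.06 + 0.401/√44.01) = 0.2648/(0.2648 + 0.06045) = 0.814.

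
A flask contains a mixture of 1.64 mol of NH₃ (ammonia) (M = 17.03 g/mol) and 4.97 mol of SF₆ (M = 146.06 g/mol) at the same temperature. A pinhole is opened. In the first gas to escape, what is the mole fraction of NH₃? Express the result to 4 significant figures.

0.4915

Rate_i ∝ x_i/√M_i (Graham's law weighted by mole fraction), so the effusate composition follows n_i/√M_i.
x_NH₃(eff) = (n_NH₃/√M_NH₃) / (n_NH₃/√M_NH₃ + n_SF₆/√M_SF₆)
= (1.64/√17.03) / (1.64/√17.03 + 4.97/√146.06) = 0.3974/(0.3974 + 0.4112) = 0.4915.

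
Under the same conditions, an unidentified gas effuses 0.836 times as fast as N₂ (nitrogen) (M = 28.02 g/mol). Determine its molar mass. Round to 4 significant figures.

Using Graham's law: rate_X/rate_N₂ = √(M_N₂/M_X).
0.836 = √(28.02/M_X)
M_X = 28.02 / 0.836² = 28.02 / 0.6989 = 40.09 g/mol

40.09 g/mol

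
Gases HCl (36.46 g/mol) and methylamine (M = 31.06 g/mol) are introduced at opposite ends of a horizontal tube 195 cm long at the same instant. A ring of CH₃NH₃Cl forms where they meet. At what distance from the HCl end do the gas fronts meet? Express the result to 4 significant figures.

93.59 cm

Distances travelled in equal time are proportional to diffusion rates, so d_HCl/d_CH₃NH₂ = √(M_CH₃NH₂/M_HCl) = √(31.06/36.46) = 0.9230.
With d_HCl + d_CH₃NH₂ = 195 cm, d_CH₃NH₂ = 195/(1 + 0.9230) = 101.4 cm.
d_HCl = 195 − 101.4 = 93.59 cm.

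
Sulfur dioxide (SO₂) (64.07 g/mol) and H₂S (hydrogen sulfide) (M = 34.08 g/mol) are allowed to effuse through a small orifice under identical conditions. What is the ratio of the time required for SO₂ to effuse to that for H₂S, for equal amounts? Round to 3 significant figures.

From Graham's law, t_SO₂/t_H₂S = √(M_SO₂/M_H₂S) = √(64.07/34.08) = √1.880 = 1.37.

1.37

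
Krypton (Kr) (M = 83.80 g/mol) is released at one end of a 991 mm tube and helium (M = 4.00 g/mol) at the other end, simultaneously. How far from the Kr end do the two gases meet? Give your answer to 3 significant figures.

178 mm

Distances travelled in equal time are proportional to diffusion rates, so d_Kr/d_He = √(M_He/M_Kr) = √(4.00/83.80) = 0.2185.
With d_Kr + d_He = 991 mm, d_He = 991/(1 + 0.2185) = 813.3 mm.
d_Kr = 991 − 813.3 = 178 mm.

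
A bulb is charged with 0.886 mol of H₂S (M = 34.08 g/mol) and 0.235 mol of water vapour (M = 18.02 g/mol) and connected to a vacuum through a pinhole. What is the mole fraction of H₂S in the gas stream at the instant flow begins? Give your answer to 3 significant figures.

Effusion rate of each component ∝ n_i/√M_i (partial pressure × 1/√M).
x_H₂S(eff) = (n_H₂S/√M_H₂S) / (n_H₂S/√M_H₂S + n_H₂O/√M_H₂O)
= (0.886/√34.08) / (0.886/√34.08 + 0.235/√18.02) = 0.1518/(0.1518 + 0.05536) = 0.733.

0.733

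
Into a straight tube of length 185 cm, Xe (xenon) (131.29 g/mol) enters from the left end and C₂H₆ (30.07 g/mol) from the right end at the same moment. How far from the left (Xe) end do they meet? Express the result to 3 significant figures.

59.9 cm

In equal time, each gas travels a distance ∝ its rate ∝ 1/√M, so d_Xe/d_C₂H₆ = √(M_C₂H₆/M_Xe) = √(30.07/131.29) = 0.4786.
With d_Xe + d_C₂H₆ = 185 cm, d_C₂H₆ = 185/(1 + 0.4786) = 125.1 cm.
d_Xe = 185 − 125.1 = 59.9 cm.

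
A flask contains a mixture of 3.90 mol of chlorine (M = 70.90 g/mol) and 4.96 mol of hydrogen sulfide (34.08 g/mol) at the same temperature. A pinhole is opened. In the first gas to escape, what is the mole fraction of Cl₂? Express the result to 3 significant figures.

The effusion rate of species i is ∝ p_i/√M_i ∝ n_i/√M_i.
x_Cl₂(eff) = (n_Cl₂/√M_Cl₂) / (n_Cl₂/√M_Cl₂ + n_H₂S/√M_H₂S)
= (3.90/√70.90) / (3.90/√70.90 + 4.96/√34.08) = 0.4632/(0.4632 + 0.8496) = 0.353.

0.353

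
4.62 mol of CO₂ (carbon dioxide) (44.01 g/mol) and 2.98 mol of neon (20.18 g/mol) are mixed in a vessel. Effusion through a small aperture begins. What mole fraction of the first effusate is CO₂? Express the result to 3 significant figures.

Rate_i ∝ x_i/√M_i (Graham's law weighted by mole fraction), so the effusate composition follows n_i/√M_i.
Mole fraction of CO₂ in the effusate = (n_CO₂/√M_CO₂) / (n_CO₂/√M_CO₂ + n_Ne/√M_Ne)
= (4.62/√44.01) / (4.62/√44.01 + 2.98/√20.18) = 0.6964/(0.6964 + 0.6634) = 0.512.

0.512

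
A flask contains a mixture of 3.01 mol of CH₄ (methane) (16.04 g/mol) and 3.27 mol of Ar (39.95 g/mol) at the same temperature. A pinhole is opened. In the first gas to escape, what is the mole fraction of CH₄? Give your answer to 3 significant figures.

0.592

The effusion rate of species i is ∝ p_i/√M_i ∝ n_i/√M_i.
x_CH₄(eff) = (n_CH₄/√M_CH₄) / (n_CH₄/√M_CH₄ + n_Ar/√M_Ar)
= (3.01/√16.04) / (3.01/√16.04 + 3.27/√39.95) = 0.7516/(0.7516 + 0.5174) = 0.592.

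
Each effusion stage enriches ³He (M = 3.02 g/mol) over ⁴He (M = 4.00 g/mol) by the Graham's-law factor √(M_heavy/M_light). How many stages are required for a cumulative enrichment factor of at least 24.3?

23

Per stage α = (4.00/3.02)^(1/2) = 1.32450^0.5, giving ln α = 0.1405.
Need α^N ≥ 24.3 ⇒ N ≥ ln(24.3) / ln α = 3.190 / 0.1405 = 22.70.
Minimum whole number of stages: N = 23.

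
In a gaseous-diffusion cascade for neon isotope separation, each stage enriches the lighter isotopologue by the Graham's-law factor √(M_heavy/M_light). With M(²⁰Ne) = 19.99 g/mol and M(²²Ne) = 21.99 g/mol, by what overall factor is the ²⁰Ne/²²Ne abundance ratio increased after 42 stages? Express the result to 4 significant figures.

7.407

After 42 stages the ratio has grown by (√(21.99/19.99))^42 = (21.99/19.99)^(42/2).
= 1.10005^21 = 7.407.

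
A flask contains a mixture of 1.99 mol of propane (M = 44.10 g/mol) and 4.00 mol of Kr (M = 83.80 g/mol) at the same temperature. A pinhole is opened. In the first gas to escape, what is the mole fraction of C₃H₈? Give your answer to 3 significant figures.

Rate_i ∝ x_i/√M_i (Graham's law weighted by mole fraction), so the effusate composition follows n_i/√M_i.
Mole fraction of C₃H₈ in the effusate = (n_C₃H₈/√M_C₃H₈) / (n_C₃H₈/√M_C₃H₈ + n_Kr/√M_Kr)
= (1.99/√44.10) / (1.99/√44.10 + 4.00/√83.80) = 0.2997/(0.2997 + 0.4370) = 0.407.

0.407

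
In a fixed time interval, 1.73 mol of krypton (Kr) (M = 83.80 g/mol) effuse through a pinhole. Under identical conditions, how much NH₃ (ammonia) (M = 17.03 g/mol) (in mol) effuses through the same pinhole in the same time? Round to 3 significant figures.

3.84 mol

Graham's law gives rate_NH₃/rate_Kr = √(M_Kr/M_NH₃) = √(83.80/17.03) = √4.921 = 2.218.
So the amount for NH₃ is 1.73 × 2.218 = 3.84 mol.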